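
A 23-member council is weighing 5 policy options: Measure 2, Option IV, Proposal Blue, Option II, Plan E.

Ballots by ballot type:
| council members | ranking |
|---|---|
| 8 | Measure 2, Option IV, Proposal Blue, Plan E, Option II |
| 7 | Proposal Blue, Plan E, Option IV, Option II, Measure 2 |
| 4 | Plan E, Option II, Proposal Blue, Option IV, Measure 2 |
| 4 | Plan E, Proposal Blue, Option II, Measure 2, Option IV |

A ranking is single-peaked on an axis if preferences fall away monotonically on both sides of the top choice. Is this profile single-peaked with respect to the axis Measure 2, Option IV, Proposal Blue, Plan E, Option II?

no

Axis positions: Measure 2=1, Option IV=2, Proposal Blue=3, Plan E=4, Option II=5.
Ballot type 1 (peak Measure 2 at position 1): ranking walks positions 1-2-3-4-5, expanding outward from the peak — single-peaked.
Ballot type 2 (peak Proposal Blue at position 3): ranking walks positions 3-4-2-5-1, expanding outward from the peak — single-peaked.
Ballot type 3 (peak Plan E at position 4): ranking walks positions 4-5-3-2-1, expanding outward from the peak — single-peaked.
Ballot type 4: ranking walks positions 4-3-5-1-2; Measure 2 is ranked above Option IV even though Option IV lies between Measure 2 and the peak Plan E on the axis — preferences dip and rise again. Not single-peaked.
Ballot type 4 violates single-peakedness, so the profile is not single-peaked on this axis.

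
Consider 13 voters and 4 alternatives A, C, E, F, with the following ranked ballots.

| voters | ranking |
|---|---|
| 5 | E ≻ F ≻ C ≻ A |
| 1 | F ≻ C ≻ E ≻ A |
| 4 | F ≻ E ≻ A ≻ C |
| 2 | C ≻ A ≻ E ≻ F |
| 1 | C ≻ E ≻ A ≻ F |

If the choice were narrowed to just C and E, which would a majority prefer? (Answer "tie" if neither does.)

Ballots ranking C above E: 1 + 2 + 1 = 4.
Ballots ranking E above C: 13 − 4 = 9.
E wins the head-to-head 9–4.

E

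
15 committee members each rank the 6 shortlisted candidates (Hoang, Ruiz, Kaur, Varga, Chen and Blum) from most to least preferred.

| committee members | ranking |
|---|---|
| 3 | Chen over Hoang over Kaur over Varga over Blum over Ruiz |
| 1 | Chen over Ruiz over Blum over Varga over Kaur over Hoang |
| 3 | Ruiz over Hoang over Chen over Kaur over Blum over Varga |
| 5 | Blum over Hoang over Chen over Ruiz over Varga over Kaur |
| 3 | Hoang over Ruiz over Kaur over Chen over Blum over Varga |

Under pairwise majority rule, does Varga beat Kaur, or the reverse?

Kaur

Ballots ranking Varga above Kaur: 1 + 5 = 6.
Ballots ranking Kaur above Varga: 15 − 6 = 9.
Kaur wins the head-to-head 9–6.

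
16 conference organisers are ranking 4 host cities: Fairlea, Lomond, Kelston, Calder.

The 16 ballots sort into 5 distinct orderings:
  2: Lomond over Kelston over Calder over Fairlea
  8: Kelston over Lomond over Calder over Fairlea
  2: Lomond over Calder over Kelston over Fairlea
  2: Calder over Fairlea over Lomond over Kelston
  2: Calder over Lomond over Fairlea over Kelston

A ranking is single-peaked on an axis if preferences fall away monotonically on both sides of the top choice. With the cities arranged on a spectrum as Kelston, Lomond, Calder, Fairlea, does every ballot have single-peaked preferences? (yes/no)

yes

Axis positions: Kelston=1, Lomond=2, Calder=3, Fairlea=4.
Bloc 1 (peak Lomond at position 2): ranking walks positions 2-1-3-4, expanding outward from the peak — single-peaked.
Bloc 2 (peak Kelston at position 1): ranking walks positions 1-2-3-4, expanding outward from the peak — single-peaked.
Bloc 3 (peak Lomond at position 2): ranking walks positions 2-3-1-4, expanding outward from the peak — single-peaked.
Bloc 4 (peak Calder at position 3): ranking walks positions 3-4-2-1, expanding outward from the peak — single-peaked.
Bloc 5 (peak Calder at position 3): ranking walks positions 3-2-4-1, expanding outward from the peak — single-peaked.
Every ranking is single-peaked on this axis.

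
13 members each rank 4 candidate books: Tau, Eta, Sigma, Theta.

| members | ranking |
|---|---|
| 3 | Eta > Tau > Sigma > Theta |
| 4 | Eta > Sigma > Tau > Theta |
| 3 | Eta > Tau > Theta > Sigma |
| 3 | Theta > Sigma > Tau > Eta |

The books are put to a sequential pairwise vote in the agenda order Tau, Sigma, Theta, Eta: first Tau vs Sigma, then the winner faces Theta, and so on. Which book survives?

Round 1: Tau vs Sigma — 6–7, Sigma advances.
Round 2: Sigma vs Theta — 7–6, Sigma advances.
Round 3: Sigma vs Eta — 3–10, Eta advances.
Eta survives the agenda.

Eta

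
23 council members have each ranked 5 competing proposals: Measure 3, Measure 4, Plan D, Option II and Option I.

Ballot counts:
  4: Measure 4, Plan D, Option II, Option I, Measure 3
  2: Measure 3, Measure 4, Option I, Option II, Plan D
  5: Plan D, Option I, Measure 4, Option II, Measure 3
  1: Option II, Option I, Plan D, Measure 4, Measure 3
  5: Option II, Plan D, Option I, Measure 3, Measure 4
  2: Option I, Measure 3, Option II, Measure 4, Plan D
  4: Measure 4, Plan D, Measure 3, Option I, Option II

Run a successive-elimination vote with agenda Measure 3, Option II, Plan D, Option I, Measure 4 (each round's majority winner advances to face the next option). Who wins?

Measure 4

Round 1: Measure 3 vs Option II — 8–15, Option II advances.
Round 2: Option II vs Plan D — 10–13, Plan D advances.
Round 3: Plan D vs Option I — 18–5, Plan D advances.
Round 4: Plan D vs Measure 4 — 11–12, Measure 4 advances.
The agenda winner is Measure 4.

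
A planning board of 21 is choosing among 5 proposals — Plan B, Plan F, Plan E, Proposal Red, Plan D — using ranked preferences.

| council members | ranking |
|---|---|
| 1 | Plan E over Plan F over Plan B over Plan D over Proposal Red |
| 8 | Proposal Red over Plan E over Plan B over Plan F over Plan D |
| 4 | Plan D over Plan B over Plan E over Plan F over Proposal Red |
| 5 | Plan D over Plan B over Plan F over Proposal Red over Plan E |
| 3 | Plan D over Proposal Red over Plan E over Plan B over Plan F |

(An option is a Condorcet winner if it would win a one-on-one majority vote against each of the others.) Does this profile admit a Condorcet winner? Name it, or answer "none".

Check each pair by majority over 21 ballots:
Plan B vs Plan F: Plan B wins 20–1.
Plan B vs Plan E: Plan E wins 12–9.
Plan B vs Proposal Red: Proposal Red wins 11–10.
Plan B–Plan D: Plan D 12–9.
Plan F vs Plan E: Plan E, 16–5.
Plan F vs Proposal Red: Proposal Red, 11–10.
Plan F vs Plan D: Plan D, 12–9.
Plan E vs Proposal Red: Proposal Red wins 16–5.
Plan E–Plan D: Plan D 12–9.
Proposal Red vs Plan D: Plan D wins 13–8.
Plan D beats each of Plan B, Plan F, Plan E, Proposal Red — Plan D is the Condorcet winner.

Plan D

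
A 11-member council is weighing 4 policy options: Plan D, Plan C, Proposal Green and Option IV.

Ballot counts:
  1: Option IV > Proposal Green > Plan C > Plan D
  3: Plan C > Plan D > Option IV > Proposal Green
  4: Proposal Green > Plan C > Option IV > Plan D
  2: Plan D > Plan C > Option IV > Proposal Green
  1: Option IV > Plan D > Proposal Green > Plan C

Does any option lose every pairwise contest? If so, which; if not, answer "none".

Head-to-head results (11 council members):
Plan D vs Plan C: Plan C, 8–3.
Plan D vs Proposal Green: 3+2+1 = 6 for Plan D, 5 for Proposal Green — Plan D by 6–5.
Plan D vs Option IV: Option IV wins 6–5.
Plan C vs Proposal Green: 3+2 = 5 for Plan C, 6 for Proposal Green — Proposal Green by 6–5.
Plan C vs Option IV: Plan C, 9–2.
Proposal Green vs Option IV: Proposal Green is ranked higher on 4 ballots, Option IV on 7. Option IV wins 7–4.
Each option has at least one pairwise win (Plan D beats Proposal Green; Plan C beats Plan D; Proposal Green beats Plan C; Option IV beats Plan D) — no Condorcet loser.

none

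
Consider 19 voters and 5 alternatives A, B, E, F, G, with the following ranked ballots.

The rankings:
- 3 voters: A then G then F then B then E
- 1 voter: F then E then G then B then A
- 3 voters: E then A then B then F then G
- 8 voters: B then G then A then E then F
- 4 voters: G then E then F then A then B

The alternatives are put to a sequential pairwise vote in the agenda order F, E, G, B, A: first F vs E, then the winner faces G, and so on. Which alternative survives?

Round 1: F vs E — 4–15, E advances.
Round 2: E vs G — 4–15, G advances.
Round 3: G vs B — 8–11, B advances.
Round 4: B vs A — 9–10, A advances.
The agenda winner is A.

A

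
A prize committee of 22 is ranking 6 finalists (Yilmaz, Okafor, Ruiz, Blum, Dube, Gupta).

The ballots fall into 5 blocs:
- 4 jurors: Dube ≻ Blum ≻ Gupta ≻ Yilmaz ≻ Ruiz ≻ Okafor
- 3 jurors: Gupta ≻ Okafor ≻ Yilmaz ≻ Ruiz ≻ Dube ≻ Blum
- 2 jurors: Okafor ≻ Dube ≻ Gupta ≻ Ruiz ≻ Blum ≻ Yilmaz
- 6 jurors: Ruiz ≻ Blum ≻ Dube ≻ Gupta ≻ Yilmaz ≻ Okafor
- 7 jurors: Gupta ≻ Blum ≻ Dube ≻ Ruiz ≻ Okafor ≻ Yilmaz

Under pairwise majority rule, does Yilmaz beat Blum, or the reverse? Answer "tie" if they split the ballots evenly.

Ballots ranking Yilmaz above Blum: 3.
Ballots ranking Blum above Yilmaz: 22 − 3 = 19.
Blum wins the head-to-head 19–3.

Blum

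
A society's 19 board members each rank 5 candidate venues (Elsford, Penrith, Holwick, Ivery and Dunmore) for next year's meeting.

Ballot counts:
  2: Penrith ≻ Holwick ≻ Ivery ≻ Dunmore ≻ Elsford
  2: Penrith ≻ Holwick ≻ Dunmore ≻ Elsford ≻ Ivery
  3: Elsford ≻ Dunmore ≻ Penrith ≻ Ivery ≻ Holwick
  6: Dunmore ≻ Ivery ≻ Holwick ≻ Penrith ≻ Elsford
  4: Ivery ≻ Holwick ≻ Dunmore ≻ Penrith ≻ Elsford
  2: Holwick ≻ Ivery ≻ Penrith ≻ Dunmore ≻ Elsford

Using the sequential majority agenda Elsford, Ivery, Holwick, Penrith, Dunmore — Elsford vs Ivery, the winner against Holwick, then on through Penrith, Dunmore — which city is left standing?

Round 1: Elsford vs Ivery — 5–14, Ivery advances.
Round 2: Ivery vs Holwick — 13–6, Ivery advances.
Round 3: Ivery vs Penrith — 12–7, Ivery advances.
Round 4: Ivery vs Dunmore — 8–11, Dunmore advances.
Dunmore survives the agenda.

Dunmore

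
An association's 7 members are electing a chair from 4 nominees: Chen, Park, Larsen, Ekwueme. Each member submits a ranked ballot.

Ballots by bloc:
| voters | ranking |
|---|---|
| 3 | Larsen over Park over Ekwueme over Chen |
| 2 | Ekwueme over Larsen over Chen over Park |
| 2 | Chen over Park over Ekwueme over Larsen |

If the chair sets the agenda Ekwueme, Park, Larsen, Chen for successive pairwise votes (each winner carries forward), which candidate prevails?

Larsen

Round 1: Ekwueme vs Park — 2–5, Park advances.
Round 2: Park vs Larsen — 2–5, Larsen advances.
Round 3: Larsen vs Chen — 5–2, Larsen advances.
The agenda winner is Larsen.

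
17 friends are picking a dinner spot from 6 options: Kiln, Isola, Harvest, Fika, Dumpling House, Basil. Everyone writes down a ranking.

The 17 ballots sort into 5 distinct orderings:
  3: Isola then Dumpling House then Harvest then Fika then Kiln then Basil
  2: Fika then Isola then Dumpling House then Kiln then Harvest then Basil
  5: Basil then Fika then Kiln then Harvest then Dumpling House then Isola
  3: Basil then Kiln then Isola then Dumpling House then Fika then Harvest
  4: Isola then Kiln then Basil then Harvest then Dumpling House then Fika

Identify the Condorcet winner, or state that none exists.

Isola

Pairwise majorities:
Kiln–Isola: Isola 9–8.
Kiln vs Harvest: Kiln, 14–3.
Kiln vs Fika: Fika, 10–7.
Kiln–Dumpling House: Kiln 12–5.
Kiln vs Basil: Kiln wins 9–8.
Isola–Harvest: Isola 12–5.
Isola vs Fika: Isola, 10–7.
Isola–Dumpling House: Isola 12–5.
Isola–Basil: Isola 9–8.
Harvest vs Fika: Fika wins 10–7.
Harvest vs Dumpling House: Harvest, 9–8.
Harvest–Basil: Basil 12–5.
Fika vs Dumpling House: Dumpling House wins 10–7.
Fika vs Basil: Basil, 12–5.
Dumpling House vs Basil: Basil wins 12–5.
Only Isola has no losses; Isola is the Condorcet winner.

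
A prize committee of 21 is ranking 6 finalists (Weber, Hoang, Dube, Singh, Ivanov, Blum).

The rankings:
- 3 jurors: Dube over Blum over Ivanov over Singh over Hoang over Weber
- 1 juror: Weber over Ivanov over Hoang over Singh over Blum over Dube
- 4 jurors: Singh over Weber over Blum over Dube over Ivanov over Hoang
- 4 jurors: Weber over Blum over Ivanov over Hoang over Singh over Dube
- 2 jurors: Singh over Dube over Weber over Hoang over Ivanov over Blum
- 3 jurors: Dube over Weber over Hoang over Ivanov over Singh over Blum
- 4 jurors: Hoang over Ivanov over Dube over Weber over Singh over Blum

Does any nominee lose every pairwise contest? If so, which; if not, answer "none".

none

Head-to-head results (21 jurors):
Weber–Hoang: Weber 14–7.
Weber–Dube: Dube 12–9.
Weber vs Singh: Weber preferred on 1+4+3+4 = 12 ballots; Weber wins 12–9.
Weber vs Ivanov: Weber preferred on 1+4+4+2+3 = 14 ballots; Weber wins 14–7.
Weber vs Blum: Weber is ranked higher on 1+4+4+2+3+4 = 18 ballots, Blum on 3. Weber wins 18–3.
Hoang–Dube: Dube 12–9.
Hoang–Singh: Hoang 12–9.
Hoang vs Ivanov: 9 to 12, Ivanov.
Hoang–Blum: Blum 11–10.
Dube vs Singh: 10 to 11, Singh.
Dube vs Ivanov: Dube, 12–9.
Dube vs Blum: Dube wins 12–9.
Singh vs Ivanov: 4+2 = 6 for Singh, 15 for Ivanov — Ivanov by 15–6.
Singh vs Blum: Singh, 14–7.
Ivanov–Blum: Blum 11–10.
Every nominee wins at least one matchup (Weber beats Hoang; Hoang beats Singh; Dube beats Weber; Singh beats Dube; Ivanov beats Hoang; Blum beats Hoang), so there is no Condorcet loser.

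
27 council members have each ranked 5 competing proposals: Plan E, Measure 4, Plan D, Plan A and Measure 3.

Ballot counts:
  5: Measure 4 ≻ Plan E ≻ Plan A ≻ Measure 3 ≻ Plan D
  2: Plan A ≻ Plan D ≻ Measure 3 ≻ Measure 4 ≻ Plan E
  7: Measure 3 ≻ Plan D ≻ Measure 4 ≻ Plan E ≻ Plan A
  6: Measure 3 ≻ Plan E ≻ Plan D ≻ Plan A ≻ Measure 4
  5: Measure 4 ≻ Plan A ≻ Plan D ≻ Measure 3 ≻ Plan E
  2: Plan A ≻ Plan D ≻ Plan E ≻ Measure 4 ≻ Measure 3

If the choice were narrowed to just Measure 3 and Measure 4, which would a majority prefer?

Ballots ranking Measure 3 above Measure 4: 2 + 7 + 6 = 15.
Ballots ranking Measure 4 above Measure 3: 27 − 15 = 12.
Measure 3 wins the head-to-head 15–12.

Measure 3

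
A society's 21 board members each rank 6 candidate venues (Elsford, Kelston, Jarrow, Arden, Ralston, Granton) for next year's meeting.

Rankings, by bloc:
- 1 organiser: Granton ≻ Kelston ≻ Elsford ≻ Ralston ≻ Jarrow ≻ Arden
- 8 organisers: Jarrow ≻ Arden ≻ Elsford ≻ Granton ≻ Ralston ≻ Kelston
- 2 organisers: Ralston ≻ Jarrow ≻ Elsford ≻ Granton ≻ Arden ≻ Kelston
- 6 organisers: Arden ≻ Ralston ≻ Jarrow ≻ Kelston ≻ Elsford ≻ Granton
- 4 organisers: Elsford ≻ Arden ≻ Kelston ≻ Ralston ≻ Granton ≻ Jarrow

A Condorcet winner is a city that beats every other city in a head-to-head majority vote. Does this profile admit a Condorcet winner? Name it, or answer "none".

none

Pairwise majorities:
Elsford vs Kelston: Elsford preferred on 8+2+4 = 14 ballots; Elsford wins 14–7.
Elsford vs Jarrow: Jarrow, 16–5.
Elsford vs Arden: Elsford preferred on 1+2+4 = 7 ballots; Arden wins 14–7.
Elsford vs Ralston: Elsford is ranked higher on 1+8+4 = 13 ballots, Ralston on 8. Elsford wins 13–8.
Elsford–Granton: Elsford 20–1.
Kelston–Jarrow: Jarrow 16–5.
Kelston vs Arden: Arden, 20–1.
Kelston vs Ralston: Ralston wins 16–5.
Kelston vs Granton: Granton wins 11–10.
Jarrow vs Arden: Jarrow is ranked higher on 1+8+2 = 11 ballots, Arden on 10. Jarrow wins 11–10.
Jarrow vs Ralston: Ralston wins 13–8.
Jarrow vs Granton: Jarrow is ranked higher on 8+2+6 = 16 ballots, Granton on 5. Jarrow wins 16–5.
Arden vs Ralston: Arden wins 18–3.
Arden vs Granton: Arden wins 18–3.
Ralston vs Granton: Ralston wins 12–9.
Every city loses at least once (Elsford loses to Jarrow; Kelston loses to Elsford; Jarrow loses to Ralston; Arden loses to Jarrow; Ralston loses to Elsford; Granton loses to Elsford). The majority relation contains the cycle Elsford > Ralston > Jarrow > Elsford, so there is no Condorcet winner.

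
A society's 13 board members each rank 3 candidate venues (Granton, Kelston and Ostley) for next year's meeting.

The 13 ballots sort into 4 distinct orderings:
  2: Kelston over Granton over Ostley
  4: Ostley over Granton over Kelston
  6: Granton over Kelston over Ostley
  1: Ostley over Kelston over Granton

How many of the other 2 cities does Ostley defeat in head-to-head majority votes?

0

Ostley against each rival (13 organisers):
Ostley vs Granton: 4+1 = 5 for Ostley, 8 for Granton — Granton by 8–5.
Ostley vs Kelston: Kelston wins 8–5.
Ostley beats no one; loses to Granton, Kelston — 0 pairwise wins.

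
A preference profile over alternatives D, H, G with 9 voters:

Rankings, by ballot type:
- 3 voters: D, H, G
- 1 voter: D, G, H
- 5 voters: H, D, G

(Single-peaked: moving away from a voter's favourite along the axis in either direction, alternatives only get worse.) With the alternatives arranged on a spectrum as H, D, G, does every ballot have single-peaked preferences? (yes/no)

yes

Axis positions: H=1, D=2, G=3.
Ballot type 1 (peak D at position 2): ranking walks positions 2-1-3, expanding outward from the peak — single-peaked.
Ballot type 2 (peak D at position 2): ranking walks positions 2-3-1, expanding outward from the peak — single-peaked.
Ballot type 3 (peak H at position 1): ranking walks positions 1-2-3, expanding outward from the peak — single-peaked.
Every ranking is single-peaked on this axis.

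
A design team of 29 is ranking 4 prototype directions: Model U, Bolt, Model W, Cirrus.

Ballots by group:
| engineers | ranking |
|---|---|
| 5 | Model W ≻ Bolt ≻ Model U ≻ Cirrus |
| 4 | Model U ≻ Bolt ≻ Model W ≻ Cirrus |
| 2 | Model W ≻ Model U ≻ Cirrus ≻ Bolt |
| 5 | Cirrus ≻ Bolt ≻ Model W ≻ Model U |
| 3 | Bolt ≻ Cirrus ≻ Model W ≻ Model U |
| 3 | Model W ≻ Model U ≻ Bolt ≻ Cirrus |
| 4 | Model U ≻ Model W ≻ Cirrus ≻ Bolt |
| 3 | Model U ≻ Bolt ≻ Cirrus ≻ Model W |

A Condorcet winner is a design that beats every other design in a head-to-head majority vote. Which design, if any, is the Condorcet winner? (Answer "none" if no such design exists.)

Pairwise majorities:
Model U vs Bolt: Model U wins 16–13.
Model U–Model W: Model W 18–11.
Model U–Cirrus: Model U 21–8.
Bolt vs Model W: Bolt wins 15–14.
Bolt vs Cirrus: Bolt, 18–11.
Model W vs Cirrus: Model W, 18–11.
No design is unbeaten: Model U loses to Model W; Bolt loses to Model U; Model W loses to Bolt; Cirrus loses to Model U. In particular Model U > Bolt > Model W > Model U is a majority cycle — no Condorcet winner exists.

none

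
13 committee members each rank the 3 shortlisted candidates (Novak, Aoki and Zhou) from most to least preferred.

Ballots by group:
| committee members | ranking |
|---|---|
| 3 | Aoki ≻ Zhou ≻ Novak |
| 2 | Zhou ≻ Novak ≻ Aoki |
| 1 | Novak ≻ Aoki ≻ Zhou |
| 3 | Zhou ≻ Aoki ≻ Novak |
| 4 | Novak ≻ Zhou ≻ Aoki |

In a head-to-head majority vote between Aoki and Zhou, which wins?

Zhou

Ballots ranking Aoki above Zhou: 3 + 1 = 4.
Ballots ranking Zhou above Aoki: 13 − 4 = 9.
Zhou wins the head-to-head 9–4.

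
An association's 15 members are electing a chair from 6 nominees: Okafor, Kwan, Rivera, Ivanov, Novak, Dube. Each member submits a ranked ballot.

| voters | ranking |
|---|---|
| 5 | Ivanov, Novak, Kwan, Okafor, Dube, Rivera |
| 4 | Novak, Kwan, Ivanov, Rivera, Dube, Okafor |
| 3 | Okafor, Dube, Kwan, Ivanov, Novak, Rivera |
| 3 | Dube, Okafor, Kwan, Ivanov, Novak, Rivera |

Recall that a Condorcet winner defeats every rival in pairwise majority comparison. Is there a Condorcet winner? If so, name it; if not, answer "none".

Pairwise majorities:
Okafor vs Kwan: 6 to 9, Kwan.
Okafor vs Rivera: 5+3+3 = 11 for Okafor, 4 for Rivera — Okafor by 11–4.
Okafor vs Ivanov: Okafor is ranked higher on 3+3 = 6 ballots, Ivanov on 9. Ivanov wins 9–6.
Okafor vs Novak: Okafor is ranked higher on 3+3 = 6 ballots, Novak on 9. Novak wins 9–6.
Okafor vs Dube: Okafor preferred on 5+3 = 8 ballots; Okafor wins 8–7.
Kwan vs Rivera: 5+4+3+3 = 15 for Kwan, 0 for Rivera — Kwan by 15–0.
Kwan vs Ivanov: 10 to 5, Kwan.
Kwan vs Novak: Kwan is ranked higher on 3+3 = 6 ballots, Novak on 9. Novak wins 9–6.
Kwan vs Dube: 5+4 = 9 for Kwan, 6 for Dube — Kwan by 9–6.
Rivera vs Ivanov: 0 to 15, Ivanov.
Rivera vs Novak: 0 to 15, Novak.
Rivera vs Dube: 4 for Rivera, 11 for Dube — Dube by 11–4.
Ivanov vs Novak: 11 to 4, Ivanov.
Ivanov vs Dube: Ivanov is ranked higher on 5+4 = 9 ballots, Dube on 6. Ivanov wins 9–6.
Novak vs Dube: 9 to 6, Novak.
Each candidate drops at least one matchup (Okafor loses to Kwan; Kwan loses to Novak; Rivera loses to Okafor; Ivanov loses to Kwan; Novak loses to Ivanov; Dube loses to Okafor); the cycle Kwan beats Ivanov beats Novak beats Kwan rules out a Condorcet winner.

none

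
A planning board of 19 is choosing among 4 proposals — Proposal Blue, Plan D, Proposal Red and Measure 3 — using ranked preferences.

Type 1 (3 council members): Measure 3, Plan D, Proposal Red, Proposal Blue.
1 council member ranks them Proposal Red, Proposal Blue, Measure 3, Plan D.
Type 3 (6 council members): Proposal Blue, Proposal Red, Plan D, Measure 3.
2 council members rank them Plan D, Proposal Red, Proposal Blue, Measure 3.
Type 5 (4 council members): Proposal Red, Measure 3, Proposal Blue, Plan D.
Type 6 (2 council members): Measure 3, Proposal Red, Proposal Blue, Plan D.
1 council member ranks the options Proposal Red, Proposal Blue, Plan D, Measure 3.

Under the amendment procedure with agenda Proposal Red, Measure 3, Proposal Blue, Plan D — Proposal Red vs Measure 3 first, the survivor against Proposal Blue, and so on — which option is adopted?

Proposal Red

Round 1: Proposal Red vs Measure 3 — 14–5, Proposal Red advances.
Round 2: Proposal Red vs Proposal Blue — 13–6, Proposal Red advances.
Round 3: Proposal Red vs Plan D — 14–5, Proposal Red advances.
Proposal Red survives the agenda.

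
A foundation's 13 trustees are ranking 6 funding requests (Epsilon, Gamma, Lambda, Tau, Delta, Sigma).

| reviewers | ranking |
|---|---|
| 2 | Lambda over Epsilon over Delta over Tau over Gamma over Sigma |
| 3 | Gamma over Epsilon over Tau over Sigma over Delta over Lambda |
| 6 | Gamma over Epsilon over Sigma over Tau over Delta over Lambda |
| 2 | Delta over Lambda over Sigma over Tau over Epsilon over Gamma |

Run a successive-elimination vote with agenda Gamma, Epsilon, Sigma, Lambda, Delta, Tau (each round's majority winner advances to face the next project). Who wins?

Round 1: Gamma vs Epsilon — 9–4, Gamma advances.
Round 2: Gamma vs Sigma — 11–2, Gamma advances.
Round 3: Gamma vs Lambda — 9–4, Gamma advances.
Round 4: Gamma vs Delta — 9–4, Gamma advances.
Round 5: Gamma vs Tau — 9–4, Gamma advances.
The agenda winner is Gamma.

Gamma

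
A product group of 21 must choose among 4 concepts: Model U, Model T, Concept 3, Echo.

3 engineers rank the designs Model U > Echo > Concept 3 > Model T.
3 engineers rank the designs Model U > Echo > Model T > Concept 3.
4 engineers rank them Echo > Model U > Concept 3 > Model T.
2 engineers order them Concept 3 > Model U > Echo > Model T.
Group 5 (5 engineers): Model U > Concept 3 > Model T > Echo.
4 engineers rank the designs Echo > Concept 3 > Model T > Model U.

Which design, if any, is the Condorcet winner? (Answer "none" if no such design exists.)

Head-to-head results (21 engineers):
Model U vs Model T: 3+3+4+2+5 = 17 for Model U, 4 for Model T — Model U by 17–4.
Model U vs Concept 3: Model U, 15–6.
Model U vs Echo: Model U is ranked higher on 3+3+2+5 = 13 ballots, Echo on 8. Model U wins 13–8.
Model T vs Concept 3: Model T preferred on 3 ballots; Concept 3 wins 18–3.
Model T vs Echo: 5 for Model T, 16 for Echo — Echo by 16–5.
Concept 3 vs Echo: Echo wins 14–7.
Model U beats each of Model T, Concept 3, Echo — Model U is the Condorcet winner.

Model U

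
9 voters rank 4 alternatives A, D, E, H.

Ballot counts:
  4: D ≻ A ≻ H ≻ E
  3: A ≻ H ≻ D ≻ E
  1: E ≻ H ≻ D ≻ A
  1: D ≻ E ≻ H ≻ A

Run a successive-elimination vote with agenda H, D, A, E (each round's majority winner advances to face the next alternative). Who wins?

D

Round 1: H vs D — 4–5, D advances.
Round 2: D vs A — 6–3, D advances.
Round 3: D vs E — 8–1, D advances.
D survives the agenda.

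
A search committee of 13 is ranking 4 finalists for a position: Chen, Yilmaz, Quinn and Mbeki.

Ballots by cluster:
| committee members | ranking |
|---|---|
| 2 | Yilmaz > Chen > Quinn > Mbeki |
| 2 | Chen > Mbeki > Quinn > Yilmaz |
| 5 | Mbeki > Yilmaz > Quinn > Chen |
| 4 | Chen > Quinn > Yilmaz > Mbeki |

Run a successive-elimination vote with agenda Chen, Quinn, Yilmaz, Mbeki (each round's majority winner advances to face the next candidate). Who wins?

Mbeki

Round 1: Chen vs Quinn — 8–5, Chen advances.
Round 2: Chen vs Yilmaz — 6–7, Yilmaz advances.
Round 3: Yilmaz vs Mbeki — 6–7, Mbeki advances.
The agenda winner is Mbeki.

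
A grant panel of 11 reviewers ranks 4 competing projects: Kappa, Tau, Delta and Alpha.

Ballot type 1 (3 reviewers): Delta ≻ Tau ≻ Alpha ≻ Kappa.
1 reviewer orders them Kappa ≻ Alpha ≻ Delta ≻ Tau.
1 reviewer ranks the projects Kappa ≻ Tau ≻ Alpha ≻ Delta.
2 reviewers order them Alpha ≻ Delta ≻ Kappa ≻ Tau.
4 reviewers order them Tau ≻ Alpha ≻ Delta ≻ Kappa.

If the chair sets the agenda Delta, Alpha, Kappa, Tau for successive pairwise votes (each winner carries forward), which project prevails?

Round 1: Delta vs Alpha — 3–8, Alpha advances.
Round 2: Alpha vs Kappa — 9–2, Alpha advances.
Round 3: Alpha vs Tau — 3–8, Tau advances.
The agenda winner is Tau.

Tau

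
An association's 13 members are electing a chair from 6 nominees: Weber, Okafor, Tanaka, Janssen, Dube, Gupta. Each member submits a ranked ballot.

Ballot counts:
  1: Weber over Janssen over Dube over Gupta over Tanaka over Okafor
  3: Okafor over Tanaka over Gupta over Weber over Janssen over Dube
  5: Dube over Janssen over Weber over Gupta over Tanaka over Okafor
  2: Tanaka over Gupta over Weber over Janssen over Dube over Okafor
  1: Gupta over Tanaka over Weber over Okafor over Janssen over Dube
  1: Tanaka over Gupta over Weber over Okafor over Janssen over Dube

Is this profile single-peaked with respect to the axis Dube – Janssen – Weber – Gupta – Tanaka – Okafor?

yes

Axis positions: Dube=1, Janssen=2, Weber=3, Gupta=4, Tanaka=5, Okafor=6.
Group 1 (peak Weber at position 3): ranking walks positions 3-2-1-4-5-6, expanding outward from the peak — single-peaked.
Group 2 (peak Okafor at position 6): ranking walks positions 6-5-4-3-2-1, expanding outward from the peak — single-peaked.
Group 3 (peak Dube at position 1): ranking walks positions 1-2-3-4-5-6, expanding outward from the peak — single-peaked.
Group 4 (peak Tanaka at position 5): ranking walks positions 5-4-3-2-1-6, expanding outward from the peak — single-peaked.
Group 5 (peak Gupta at position 4): ranking walks positions 4-5-3-6-2-1, expanding outward from the peak — single-peaked.
Group 6 (peak Tanaka at position 5): ranking walks positions 5-4-3-6-2-1, expanding outward from the peak — single-peaked.
Every ranking is single-peaked on this axis.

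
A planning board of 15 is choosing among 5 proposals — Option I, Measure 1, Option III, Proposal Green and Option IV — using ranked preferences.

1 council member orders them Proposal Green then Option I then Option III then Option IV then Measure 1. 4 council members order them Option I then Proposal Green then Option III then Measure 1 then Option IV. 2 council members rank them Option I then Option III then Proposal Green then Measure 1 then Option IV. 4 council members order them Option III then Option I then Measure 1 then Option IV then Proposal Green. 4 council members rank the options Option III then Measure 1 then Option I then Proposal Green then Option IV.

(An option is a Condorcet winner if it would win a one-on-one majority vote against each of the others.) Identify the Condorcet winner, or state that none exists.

Option III

Pairwise majorities:
Option I vs Measure 1: Option I preferred on 1+4+2+4 = 11 ballots; Option I wins 11–4.
Option I vs Option III: 7 to 8, Option III.
Option I vs Proposal Green: 14 to 1, Option I.
Option I vs Option IV: 15 to 0, Option I.
Measure 1 vs Option III: Measure 1 is ranked higher on 0 ballots, Option III on 15. Option III wins 15–0.
Measure 1 vs Proposal Green: 8 to 7, Measure 1.
Measure 1 vs Option IV: Measure 1 preferred on 4+2+4+4 = 14 ballots; Measure 1 wins 14–1.
Option III vs Proposal Green: 10 to 5, Option III.
Option III vs Option IV: Option III preferred on 1+4+2+4+4 = 15 ballots; Option III wins 15–0.
Proposal Green vs Option IV: 1+4+2+4 = 11 for Proposal Green, 4 for Option IV — Proposal Green by 11–4.
Only Option III has no losses; Option III is the Condorcet winner.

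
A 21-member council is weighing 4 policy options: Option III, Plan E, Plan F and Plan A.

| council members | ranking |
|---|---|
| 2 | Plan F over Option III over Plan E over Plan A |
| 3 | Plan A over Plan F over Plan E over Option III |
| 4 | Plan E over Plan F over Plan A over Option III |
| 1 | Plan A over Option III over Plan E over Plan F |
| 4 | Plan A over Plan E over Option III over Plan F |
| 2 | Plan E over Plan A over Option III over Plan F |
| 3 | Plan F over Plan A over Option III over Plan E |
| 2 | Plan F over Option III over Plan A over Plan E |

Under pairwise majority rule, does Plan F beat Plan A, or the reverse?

Plan F

Ballots ranking Plan F above Plan A: 2 + 4 + 3 + 2 = 11.
Ballots ranking Plan A above Plan F: 21 − 11 = 10.
Plan F wins the head-to-head 11–10.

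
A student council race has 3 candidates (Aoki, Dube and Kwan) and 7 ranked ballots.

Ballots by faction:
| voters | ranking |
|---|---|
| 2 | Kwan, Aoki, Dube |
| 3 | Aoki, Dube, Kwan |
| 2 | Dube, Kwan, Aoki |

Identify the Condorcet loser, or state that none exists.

Head-to-head results (7 voters):
Aoki–Dube: Aoki 5–2.
Aoki vs Kwan: 3 to 4, Kwan.
Dube–Kwan: Dube 5–2.
No candidate is winless: Aoki beats Dube; Dube beats Kwan; Kwan beats Aoki. There is no Condorcet loser.

none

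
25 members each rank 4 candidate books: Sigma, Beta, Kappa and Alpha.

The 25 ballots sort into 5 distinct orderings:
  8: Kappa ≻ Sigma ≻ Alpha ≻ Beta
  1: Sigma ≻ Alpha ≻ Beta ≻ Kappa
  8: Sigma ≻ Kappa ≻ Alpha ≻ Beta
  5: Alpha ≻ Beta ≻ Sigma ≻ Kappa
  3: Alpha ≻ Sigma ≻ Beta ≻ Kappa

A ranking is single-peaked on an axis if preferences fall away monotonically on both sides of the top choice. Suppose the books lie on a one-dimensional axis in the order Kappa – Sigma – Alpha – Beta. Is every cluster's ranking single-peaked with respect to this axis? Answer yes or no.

Axis positions: Kappa=1, Sigma=2, Alpha=3, Beta=4.
Cluster 1 (peak Kappa at position 1): ranking walks positions 1-2-3-4, expanding outward from the peak — single-peaked.
Cluster 2 (peak Sigma at position 2): ranking walks positions 2-3-4-1, expanding outward from the peak — single-peaked.
Cluster 3 (peak Sigma at position 2): ranking walks positions 2-1-3-4, expanding outward from the peak — single-peaked.
Cluster 4 (peak Alpha at position 3): ranking walks positions 3-4-2-1, expanding outward from the peak — single-peaked.
Cluster 5 (peak Alpha at position 3): ranking walks positions 3-2-4-1, expanding outward from the peak — single-peaked.
Every ranking is single-peaked on this axis.

yes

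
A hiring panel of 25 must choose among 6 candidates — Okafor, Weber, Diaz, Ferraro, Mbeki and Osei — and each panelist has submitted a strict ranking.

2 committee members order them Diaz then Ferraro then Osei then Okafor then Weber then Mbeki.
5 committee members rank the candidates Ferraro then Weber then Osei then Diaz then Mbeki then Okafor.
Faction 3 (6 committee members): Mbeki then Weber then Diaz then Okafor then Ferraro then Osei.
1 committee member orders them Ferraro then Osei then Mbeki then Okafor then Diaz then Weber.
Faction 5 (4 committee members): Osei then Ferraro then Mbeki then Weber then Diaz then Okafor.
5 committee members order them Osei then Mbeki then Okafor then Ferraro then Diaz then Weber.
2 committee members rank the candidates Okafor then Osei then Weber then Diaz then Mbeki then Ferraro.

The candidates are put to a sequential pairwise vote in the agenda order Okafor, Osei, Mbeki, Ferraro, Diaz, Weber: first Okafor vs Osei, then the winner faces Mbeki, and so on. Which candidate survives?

Round 1: Okafor vs Osei — 8–17, Osei advances.
Round 2: Osei vs Mbeki — 19–6, Osei advances.
Round 3: Osei vs Ferraro — 11–14, Ferraro advances.
Round 4: Ferraro vs Diaz — 15–10, Ferraro advances.
Round 5: Ferraro vs Weber — 17–8, Ferraro advances.
Ferraro survives the agenda.

Ferraro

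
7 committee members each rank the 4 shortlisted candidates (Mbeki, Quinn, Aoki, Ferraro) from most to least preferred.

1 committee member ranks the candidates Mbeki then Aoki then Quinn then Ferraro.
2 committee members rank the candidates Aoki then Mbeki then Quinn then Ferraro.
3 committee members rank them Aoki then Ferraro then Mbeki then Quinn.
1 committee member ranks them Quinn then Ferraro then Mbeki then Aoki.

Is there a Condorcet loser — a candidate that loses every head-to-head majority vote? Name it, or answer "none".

none

Head-to-head results (7 committee members):
Mbeki vs Quinn: Mbeki preferred on 1+2+3 = 6 ballots; Mbeki wins 6–1.
Mbeki vs Aoki: Aoki, 5–2.
Mbeki vs Ferraro: Mbeki preferred on 1+2 = 3 ballots; Ferraro wins 4–3.
Quinn vs Aoki: Quinn is ranked higher on 1 ballot, Aoki on 6. Aoki wins 6–1.
Quinn vs Ferraro: Quinn preferred on 1+2+1 = 4 ballots; Quinn wins 4–3.
Aoki vs Ferraro: 6 to 1, Aoki.
Every candidate wins at least one matchup (Mbeki beats Quinn; Quinn beats Ferraro; Aoki beats Mbeki; Ferraro beats Mbeki), so there is no Condorcet loser.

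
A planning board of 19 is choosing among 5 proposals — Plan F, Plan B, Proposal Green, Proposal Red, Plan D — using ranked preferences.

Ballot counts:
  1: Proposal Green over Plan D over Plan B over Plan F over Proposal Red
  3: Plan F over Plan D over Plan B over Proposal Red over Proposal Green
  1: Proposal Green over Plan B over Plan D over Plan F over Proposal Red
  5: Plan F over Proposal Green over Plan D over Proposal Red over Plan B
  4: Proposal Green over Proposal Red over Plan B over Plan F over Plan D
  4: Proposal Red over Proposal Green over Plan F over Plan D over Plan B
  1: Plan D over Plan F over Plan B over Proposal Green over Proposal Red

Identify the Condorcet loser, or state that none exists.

Head-to-head results (19 council members):
Plan F vs Plan B: Plan F is ranked higher on 3+5+4+1 = 13 ballots, Plan B on 6. Plan F wins 13–6.
Plan F–Proposal Green: Proposal Green 10–9.
Plan F vs Proposal Red: 1+3+1+5+1 = 11 for Plan F, 8 for Proposal Red — Plan F by 11–8.
Plan F–Plan D: Plan F 16–3.
Plan B vs Proposal Green: Proposal Green, 15–4.
Plan B vs Proposal Red: 6 to 13, Proposal Red.
Plan B vs Plan D: Plan B preferred on 1+4 = 5 ballots; Plan D wins 14–5.
Proposal Green vs Proposal Red: Proposal Green preferred on 1+1+5+4+1 = 12 ballots; Proposal Green wins 12–7.
Proposal Green–Plan D: Proposal Green 15–4.
Proposal Red vs Plan D: 8 to 11, Plan D.
Only Plan B has no wins; Plan B is the Condorcet loser.

Plan B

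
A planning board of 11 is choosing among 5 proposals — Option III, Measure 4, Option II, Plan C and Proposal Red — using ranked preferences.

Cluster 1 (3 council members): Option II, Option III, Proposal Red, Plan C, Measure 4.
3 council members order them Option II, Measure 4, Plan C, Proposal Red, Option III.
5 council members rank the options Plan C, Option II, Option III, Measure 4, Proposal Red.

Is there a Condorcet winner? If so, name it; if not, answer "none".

Option II

Head-to-head results (11 council members):
Option III vs Measure 4: 3+5 = 8 for Option III, 3 for Measure 4 — Option III by 8–3.
Option III vs Option II: 0 for Option III, 11 for Option II — Option II by 11–0.
Option III vs Plan C: Option III preferred on 3 ballots; Plan C wins 8–3.
Option III vs Proposal Red: Option III is ranked higher on 3+5 = 8 ballots, Proposal Red on 3. Option III wins 8–3.
Measure 4 vs Option II: 0 to 11, Option II.
Measure 4 vs Plan C: Measure 4 is ranked higher on 3 ballots, Plan C on 8. Plan C wins 8–3.
Measure 4 vs Proposal Red: 3+5 = 8 for Measure 4, 3 for Proposal Red — Measure 4 by 8–3.
Option II vs Plan C: Option II preferred on 3+3 = 6 ballots; Option II wins 6–5.
Option II vs Proposal Red: Option II preferred on 3+3+5 = 11 ballots; Option II wins 11–0.
Plan C vs Proposal Red: Plan C preferred on 3+5 = 8 ballots; Plan C wins 8–3.
Option II wins every pairwise contest, so Option II is the Condorcet winner.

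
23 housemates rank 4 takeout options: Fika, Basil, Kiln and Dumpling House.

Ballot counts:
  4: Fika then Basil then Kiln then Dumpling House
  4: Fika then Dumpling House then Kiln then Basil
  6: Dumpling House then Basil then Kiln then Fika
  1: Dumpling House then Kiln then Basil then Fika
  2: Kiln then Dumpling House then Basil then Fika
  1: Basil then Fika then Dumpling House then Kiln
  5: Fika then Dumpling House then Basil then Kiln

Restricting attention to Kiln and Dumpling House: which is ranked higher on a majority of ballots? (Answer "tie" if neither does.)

Dumpling House

Ballots ranking Kiln above Dumpling House: 4 + 2 = 6.
Ballots ranking Dumpling House above Kiln: 23 − 6 = 17.
Dumpling House wins the head-to-head 17–6.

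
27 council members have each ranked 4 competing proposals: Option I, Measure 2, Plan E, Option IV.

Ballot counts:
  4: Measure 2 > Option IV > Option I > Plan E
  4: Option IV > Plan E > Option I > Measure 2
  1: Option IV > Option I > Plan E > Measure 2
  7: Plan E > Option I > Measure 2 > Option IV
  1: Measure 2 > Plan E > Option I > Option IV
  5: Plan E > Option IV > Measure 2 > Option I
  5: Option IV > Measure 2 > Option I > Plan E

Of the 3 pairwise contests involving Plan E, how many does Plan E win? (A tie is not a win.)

2

Plan E against each rival (27 council members):
Plan E–Option I: Plan E 17–10.
Plan E vs Measure 2: 17 to 10, Plan E.
Plan E–Option IV: Option IV 14–13.
Plan E beats Option I, Measure 2; loses to Option IV — 2 pairwise wins.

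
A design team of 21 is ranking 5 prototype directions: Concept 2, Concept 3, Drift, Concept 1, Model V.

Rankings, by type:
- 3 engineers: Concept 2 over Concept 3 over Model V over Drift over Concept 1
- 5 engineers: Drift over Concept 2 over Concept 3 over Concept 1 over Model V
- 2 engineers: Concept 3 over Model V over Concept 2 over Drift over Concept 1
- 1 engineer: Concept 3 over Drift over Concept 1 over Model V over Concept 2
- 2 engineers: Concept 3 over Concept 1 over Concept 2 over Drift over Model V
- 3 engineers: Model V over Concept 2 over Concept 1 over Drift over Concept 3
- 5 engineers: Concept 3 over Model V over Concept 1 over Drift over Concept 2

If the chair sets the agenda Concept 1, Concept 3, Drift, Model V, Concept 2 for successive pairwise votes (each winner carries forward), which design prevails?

Concept 2

Round 1: Concept 1 vs Concept 3 — 3–18, Concept 3 advances.
Round 2: Concept 3 vs Drift — 13–8, Concept 3 advances.
Round 3: Concept 3 vs Model V — 18–3, Concept 3 advances.
Round 4: Concept 3 vs Concept 2 — 10–11, Concept 2 advances.
Concept 2 survives the agenda.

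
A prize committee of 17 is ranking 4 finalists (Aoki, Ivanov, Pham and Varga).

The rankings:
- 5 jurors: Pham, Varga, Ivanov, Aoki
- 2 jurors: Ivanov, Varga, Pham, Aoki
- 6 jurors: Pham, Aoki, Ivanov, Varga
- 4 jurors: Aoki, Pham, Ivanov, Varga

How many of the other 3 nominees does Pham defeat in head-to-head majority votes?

Pham against each rival (17 jurors):
Pham vs Aoki: 5+2+6 = 13 for Pham, 4 for Aoki — Pham by 13–4.
Pham vs Ivanov: Pham, 15–2.
Pham vs Varga: Pham preferred on 5+6+4 = 15 ballots; Pham wins 15–2.
Pham beats Aoki, Ivanov, Varga — 3 pairwise wins.

3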